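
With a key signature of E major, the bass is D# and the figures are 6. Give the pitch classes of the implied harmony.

The written figures 6 are shorthand for 6/3: the 3 is implied.
A third above D# in this key is F#.
A sixth above D# in this key is B.
Together with the bass D#, this spells B major in first inversion.

D#, F#, B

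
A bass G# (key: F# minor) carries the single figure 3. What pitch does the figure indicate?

B

Counting 2 letter steps above G# lands on B; in F# minor, that letter is B.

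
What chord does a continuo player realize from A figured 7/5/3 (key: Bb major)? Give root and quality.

The figures 7/5/3 indicate a seventh chord in root position.
In root position the bass is the root, so the root is A.
The chord tones are A, C, Eb, G, giving A half-diminished seventh.

A half-diminished seventh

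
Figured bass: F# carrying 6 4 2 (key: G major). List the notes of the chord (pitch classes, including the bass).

A second above F# in this key is G.
A fourth above F# in this key is B.
A sixth above F# in this key is D.
Together with the bass F#, this spells G major seventh in third inversion.

F#, G, B, D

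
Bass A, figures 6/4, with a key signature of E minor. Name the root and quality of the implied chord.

The figures 6/4 indicate a triad in second inversion.
In second inversion the root lies a fourth above the bass: a fourth above A in E minor is D.
The chord tones are A, D, F#, giving D major.

D major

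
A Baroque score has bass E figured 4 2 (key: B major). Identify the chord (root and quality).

The figures 4 2 indicate a seventh chord in third inversion.
In third inversion the root lies a second above the bass: a second above E in B major is F#.
The chord tones are E, F#, A#, C#, giving F# dominant seventh.

F# dominant seventh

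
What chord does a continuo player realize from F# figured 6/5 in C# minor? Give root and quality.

The figures 6/5 indicate a seventh chord in first inversion.
In first inversion the root lies a sixth above the bass: a sixth above F# in C# minor is D#.
The chord tones are F#, A, C#, D#, giving D# half-diminished seventh.

D# half-diminished seventh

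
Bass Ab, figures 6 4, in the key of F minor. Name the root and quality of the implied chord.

Db major

The figures 6 4 indicate a triad in second inversion.
In second inversion the root lies a fourth above the bass: a fourth above Ab in F minor is Db.
The chord tones are Ab, Db, F, giving Db major.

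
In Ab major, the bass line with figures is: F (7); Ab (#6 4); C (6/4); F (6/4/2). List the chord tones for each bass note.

F, Ab, C, Eb | Ab, Db, F# | C, F, Ab | F, G, Bb, Db

F (7/5/3): F, Ab, C, Eb.
Ab (#6/4): Ab, Db, F#.
C (6/4): C, F, Ab.
F (6/4/2): F, G, Bb, Db.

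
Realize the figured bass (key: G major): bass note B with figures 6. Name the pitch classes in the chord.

The written figures 6 are shorthand for 6/3: the 3 is implied.
A third above B in this key is D.
A sixth above B in this key is G.
Together with the bass B, this spells G major in first inversion.

B, D, G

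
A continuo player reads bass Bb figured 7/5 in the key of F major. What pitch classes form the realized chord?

The written figures 7/5 are shorthand for 7/5/3: the 3 is implied.
A third above Bb in this key is D.
A fifth above Bb in this key is F.
A seventh above Bb in this key is A.
Together with the bass Bb, this spells Bb major seventh in root position.

Bb, D, F, A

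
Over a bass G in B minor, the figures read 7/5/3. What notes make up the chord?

A third above G in this key is B.
A fifth above G in this key is D.
A seventh above G in this key is F#.
Together with the bass G, this spells G major seventh in root position.

G, B, D, F#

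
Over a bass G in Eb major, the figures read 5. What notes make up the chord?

G, Bb, D

The written figures 5 are shorthand for 5/3: the 3 is implied.
A third above G in this key is Bb.
A fifth above G in this key is D.
Together with the bass G, this spells G minor in root position.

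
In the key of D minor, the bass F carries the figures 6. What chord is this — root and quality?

D minor

The figures 6 indicate a triad in first inversion.
In first inversion the root lies a sixth above the bass: a sixth above F in D minor is D.
The chord tones are F, A, D, giving D minor.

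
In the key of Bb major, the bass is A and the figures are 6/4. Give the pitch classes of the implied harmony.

A fourth above A in this key is D.
A sixth above A in this key is F.
Together with the bass A, this spells D minor in second inversion.

A, D, F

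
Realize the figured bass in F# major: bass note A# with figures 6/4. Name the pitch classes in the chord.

A fourth above A# in this key is D#.
A sixth above A# in this key is F#.
Together with the bass A#, this spells D# minor in second inversion.

A#, D#, F#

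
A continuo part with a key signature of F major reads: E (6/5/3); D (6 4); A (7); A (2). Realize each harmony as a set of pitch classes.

E, G, Bb, C | D, G, Bb | A, C, E, G | A, Bb, D, F

E (6/5/3): E, G, Bb, C.
D (6/4): D, G, Bb.
A (7/5/3): A, C, E, G.
A (6/4/2): A, Bb, D, F.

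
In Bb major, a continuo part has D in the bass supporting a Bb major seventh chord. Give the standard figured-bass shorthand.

D is the third of Bb major seventh, so the chord is in first inversion.
A seventh chord in first inversion is figured 6/5/3, conventionally abbreviated 6/5.

6/5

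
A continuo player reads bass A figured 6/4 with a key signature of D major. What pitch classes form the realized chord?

A, D, F#

A fourth above A in this key is D.
A sixth above A in this key is F#.
Together with the bass A, this spells D major in second inversion.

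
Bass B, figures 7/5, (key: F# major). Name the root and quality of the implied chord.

The figures 7/5 indicate a seventh chord in root position.
In root position the bass is the root, so the root is B.
The chord tones are B, D#, F#, A#, giving B major seventh.

B major seventh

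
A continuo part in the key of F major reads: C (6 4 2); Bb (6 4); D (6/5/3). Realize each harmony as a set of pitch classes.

C, D, F, A | Bb, E, G | D, F, A, Bb

C (6/4/2): C, D, F, A.
Bb (6/4): Bb, E, G.
D (6/5/3): D, F, A, Bb.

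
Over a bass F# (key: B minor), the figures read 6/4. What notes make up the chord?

A fourth above F# in this key is B.
A sixth above F# in this key is D.
Together with the bass F#, this spells B minor in second inversion.

F#, B, D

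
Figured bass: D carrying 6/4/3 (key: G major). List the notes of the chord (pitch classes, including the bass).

D, F#, G, B

A third above D in this key is F#.
A fourth above D in this key is G.
A sixth above D in this key is B.
Together with the bass D, this spells G major seventh in second inversion.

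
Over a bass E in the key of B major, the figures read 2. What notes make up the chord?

E, F#, A#, C#

The written figures 2 are shorthand for 6/4/2: the 6/4 are implied.
A second above E in this key is F#.
A fourth above E in this key is A#.
A sixth above E in this key is C#.
Together with the bass E, this spells F# dominant seventh in third inversion.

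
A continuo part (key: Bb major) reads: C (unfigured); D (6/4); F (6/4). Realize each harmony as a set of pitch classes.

C, Eb, G | D, G, Bb | F, Bb, D

C (5/3): C, Eb, G.
D (6/4): D, G, Bb.
F (6/4): F, Bb, D.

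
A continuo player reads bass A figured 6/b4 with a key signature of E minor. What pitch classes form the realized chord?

A fourth above A in this key is D, lowered to Db by the flat.
A sixth above A in this key is F#.

A, Db, F#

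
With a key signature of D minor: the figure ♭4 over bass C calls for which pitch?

Fb

Counting 3 letter steps above C lands on F; in D minor, that letter is F.
The b4 figure lowers it a semitone, giving Fb.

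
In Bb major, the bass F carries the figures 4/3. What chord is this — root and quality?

The figures 4/3 indicate a seventh chord in second inversion.
In second inversion the root lies a fourth above the bass: a fourth above F in Bb major is Bb.
The chord tones are F, A, Bb, D, giving Bb major seventh.

Bb major seventh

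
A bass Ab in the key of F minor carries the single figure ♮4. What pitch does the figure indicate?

Counting 3 letter steps above Ab lands on D; in F minor, that letter is Db.
The ♮4 figure makes it natural, giving D.

D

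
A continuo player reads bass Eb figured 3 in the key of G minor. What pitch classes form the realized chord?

The written figures 3 are shorthand for 5/3: the 5 is implied.
A third above Eb in this key is G.
A fifth above Eb in this key is Bb.
Together with the bass Eb, this spells Eb major in root position.

Eb, G, Bb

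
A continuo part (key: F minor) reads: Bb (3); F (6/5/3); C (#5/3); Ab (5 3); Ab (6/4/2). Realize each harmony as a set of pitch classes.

Bb (5/3): Bb, Db, F.
F (6/5/3): F, Ab, C, Db.
C (#5/3): C, Eb, G#.
Ab (5/3): Ab, C, Eb.
Ab (6/4/2): Ab, Bb, Db, F.

Bb, Db, F | F, Ab, C, Db | C, Eb, G# | Ab, C, Eb | Ab, Bb, Db, F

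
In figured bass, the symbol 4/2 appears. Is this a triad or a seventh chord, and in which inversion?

4/2 is shorthand for 6/4/2.
Intervals of 6/4/2 above the bass form a seventh chord; the bass is the seventh, so this is third inversion.

seventh chord, third inversion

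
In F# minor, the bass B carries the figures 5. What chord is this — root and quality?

The figures 5 indicate a triad in root position.
In root position the bass is the root, so the root is B.
The chord tones are B, D, F#, giving B minor.

B minor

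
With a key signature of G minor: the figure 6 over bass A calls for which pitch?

Counting 5 letter steps above A lands on F; in G minor, that letter is F.

F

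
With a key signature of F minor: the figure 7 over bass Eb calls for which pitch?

Db

Counting 6 letter steps above Eb lands on D; in F minor, that letter is Db.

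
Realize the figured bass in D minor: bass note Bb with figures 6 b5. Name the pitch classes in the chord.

Bb, D, Fb, G

The written figures 6 b5 are shorthand for 6/5/3: the 3 is implied.
A third above Bb in this key is D.
A fifth above Bb in this key is F, lowered to Fb by the flat.
A sixth above Bb in this key is G.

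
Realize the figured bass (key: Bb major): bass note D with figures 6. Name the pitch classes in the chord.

The written figures 6 are shorthand for 6/3: the 3 is implied.
A third above D in this key is F.
A sixth above D in this key is Bb.
Together with the bass D, this spells Bb major in first inversion.

D, F, Bb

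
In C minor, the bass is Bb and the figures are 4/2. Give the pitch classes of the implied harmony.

The written figures 4/2 are shorthand for 6/4/2: the 6 is implied.
A second above Bb in this key is C.
A fourth above Bb in this key is Eb.
A sixth above Bb in this key is G.
Together with the bass Bb, this spells C minor seventh in third inversion.

Bb, C, Eb, G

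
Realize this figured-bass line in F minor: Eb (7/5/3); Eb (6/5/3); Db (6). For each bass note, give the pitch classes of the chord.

Eb (7/5/3): Eb, G, Bb, Db.
Eb (6/5/3): Eb, G, Bb, C.
Db (6/3): Db, F, Bb.

Eb, G, Bb, Db | Eb, G, Bb, C | Db, F, Bb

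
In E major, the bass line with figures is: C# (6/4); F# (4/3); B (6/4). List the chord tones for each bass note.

C#, F#, A | F#, A, B, D# | B, E, G#

C# (6/4): C#, F#, A.
F# (6/4/3): F#, A, B, D#.
B (6/4): B, E, G#.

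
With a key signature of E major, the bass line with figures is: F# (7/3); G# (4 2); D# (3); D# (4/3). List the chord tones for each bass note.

F# (7/5/3): F#, A, C#, E.
G# (6/4/2): G#, A, C#, E.
D# (5/3): D#, F#, A.
D# (6/4/3): D#, F#, G#, B.

F#, A, C#, E | G#, A, C#, E | D#, F#, A | D#, F#, G#, B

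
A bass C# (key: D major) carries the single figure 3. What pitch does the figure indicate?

Counting 2 letter steps above C# lands on E; in D major, that letter is E.

E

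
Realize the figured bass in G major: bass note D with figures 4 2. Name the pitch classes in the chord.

The written figures 4 2 are shorthand for 6/4/2: the 6 is implied.
A second above D in this key is E.
A fourth above D in this key is G.
A sixth above D in this key is B.
Together with the bass D, this spells E minor seventh in third inversion.

D, E, G, B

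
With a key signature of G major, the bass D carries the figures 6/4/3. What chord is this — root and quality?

G major seventh

The figures 6/4/3 indicate a seventh chord in second inversion.
In second inversion the root lies a fourth above the bass: a fourth above D in G major is G.
The chord tones are D, F#, G, B, giving G major seventh.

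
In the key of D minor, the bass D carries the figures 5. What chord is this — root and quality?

D minor

The figures 5 indicate a triad in root position.
In root position the bass is the root, so the root is D.
The chord tones are D, F, A, giving D minor.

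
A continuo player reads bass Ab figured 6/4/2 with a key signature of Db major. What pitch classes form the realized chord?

Ab, Bb, Db, F

A second above Ab in this key is Bb.
A fourth above Ab in this key is Db.
A sixth above Ab in this key is F.
Together with the bass Ab, this spells Bb minor seventh in third inversion.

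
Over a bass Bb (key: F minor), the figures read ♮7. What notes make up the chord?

The written figures ♮7 are shorthand for 7/5/3: the 5/3 are implied.
A third above Bb in this key is Db.
A fifth above Bb in this key is F.
A seventh above Bb in this key is Ab, made natural (A) by the ♮ figure.
Together with the bass Bb, this spells Bb minor-major seventh in root position.

Bb, Db, F, A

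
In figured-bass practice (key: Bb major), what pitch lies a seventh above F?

Eb

Counting 6 letter steps above F lands on E; in Bb major, that letter is Eb.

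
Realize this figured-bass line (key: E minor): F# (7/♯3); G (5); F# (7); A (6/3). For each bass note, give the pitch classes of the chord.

F#, A#, C, E | G, B, D | F#, A, C, E | A, C, F#

F# (7/5/#3): F#, A#, C, E.
G (5/3): G, B, D.
F# (7/5/3): F#, A, C, E.
A (6/3): A, C, F#.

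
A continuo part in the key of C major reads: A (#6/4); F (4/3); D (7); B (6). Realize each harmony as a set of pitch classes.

A (#6/4): A, D, F#.
F (6/4/3): F, A, B, D.
D (7/5/3): D, F, A, C.
B (6/3): B, D, G.

A, D, F# | F, A, B, D | D, F, A, C | B, D, G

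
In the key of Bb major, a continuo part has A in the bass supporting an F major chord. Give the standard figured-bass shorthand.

A is the third of F major, so the chord is in first inversion.
A triad in first inversion is figured 6/3, conventionally abbreviated 6.

6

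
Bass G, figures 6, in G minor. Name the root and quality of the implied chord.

Eb major

The figures 6 indicate a triad in first inversion.
In first inversion the root lies a sixth above the bass: a sixth above G in G minor is Eb.
The chord tones are G, Bb, Eb, giving Eb major.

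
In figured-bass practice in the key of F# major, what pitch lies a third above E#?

Counting 2 letter steps above E# lands on G; in F# major, that letter is G#.

G#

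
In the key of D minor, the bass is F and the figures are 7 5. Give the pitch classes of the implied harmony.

The written figures 7 5 are shorthand for 7/5/3: the 3 is implied.
A third above F in this key is A.
A fifth above F in this key is C.
A seventh above F in this key is E.
Together with the bass F, this spells F major seventh in root position.

F, A, C, E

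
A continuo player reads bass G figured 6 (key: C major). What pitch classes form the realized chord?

G, B, E

The written figures 6 are shorthand for 6/3: the 3 is implied.
A third above G in this key is B.
A sixth above G in this key is E.
Together with the bass G, this spells E minor in first inversion.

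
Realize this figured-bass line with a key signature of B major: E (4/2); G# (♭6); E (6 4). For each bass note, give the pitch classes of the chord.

E, F#, A#, C# | G#, B, Eb | E, A#, C#

E (6/4/2): E, F#, A#, C#.
G# (b6/3): G#, B, Eb.
E (6/4): E, A#, C#.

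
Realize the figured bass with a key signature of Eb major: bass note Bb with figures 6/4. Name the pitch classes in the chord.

A fourth above Bb in this key is Eb.
A sixth above Bb in this key is G.
Together with the bass Bb, this spells Eb major in second inversion.

Bb, Eb, G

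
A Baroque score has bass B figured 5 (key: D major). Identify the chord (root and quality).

The figures 5 indicate a triad in root position.
In root position the bass is the root, so the root is B.
The chord tones are B, D, F#, giving B minor.

B minor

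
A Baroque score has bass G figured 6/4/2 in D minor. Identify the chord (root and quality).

A minor seventh

The figures 6/4/2 indicate a seventh chord in third inversion.
In third inversion the root lies a second above the bass: a second above G in D minor is A.
The chord tones are G, A, C, E, giving A minor seventh.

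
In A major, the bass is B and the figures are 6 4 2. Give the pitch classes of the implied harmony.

B, C#, E, G#

A second above B in this key is C#.
A fourth above B in this key is E.
A sixth above B in this key is G#.
Together with the bass B, this spells C# minor seventh in third inversion.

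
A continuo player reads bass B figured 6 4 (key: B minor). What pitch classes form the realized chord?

B, E, G

A fourth above B in this key is E.
A sixth above B in this key is G.
Together with the bass B, this spells E minor in second inversion.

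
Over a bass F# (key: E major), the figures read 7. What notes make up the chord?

The written figures 7 are shorthand for 7/5/3: the 5/3 are implied.
A third above F# in this key is A.
A fifth above F# in this key is C#.
A seventh above F# in this key is E.
Together with the bass F#, this spells F# minor seventh in root position.

F#, A, C#, E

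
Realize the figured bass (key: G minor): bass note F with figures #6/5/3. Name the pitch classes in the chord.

F, A, C, D#

A third above F in this key is A.
A fifth above F in this key is C.
A sixth above F in this key is D, raised to D# by the sharp.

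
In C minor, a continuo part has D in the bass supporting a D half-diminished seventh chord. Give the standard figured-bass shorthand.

D is the root of D half-diminished seventh, so the chord is in root position.
A seventh chord in root position is figured 7/5/3, conventionally abbreviated 7.

7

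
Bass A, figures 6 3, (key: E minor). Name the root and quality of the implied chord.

The figures 6 3 indicate a triad in first inversion.
In first inversion the root lies a sixth above the bass: a sixth above A in E minor is F#.
The chord tones are A, C, F#, giving F# diminished.

F# diminished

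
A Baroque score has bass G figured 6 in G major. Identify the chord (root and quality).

E minor

The figures 6 indicate a triad in first inversion.
In first inversion the root lies a sixth above the bass: a sixth above G in G major is E.
The chord tones are G, B, E, giving E minor.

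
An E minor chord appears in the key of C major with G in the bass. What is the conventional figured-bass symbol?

6

G is the third of E minor, so the chord is in first inversion.
A triad in first inversion is figured 6/3, conventionally abbreviated 6.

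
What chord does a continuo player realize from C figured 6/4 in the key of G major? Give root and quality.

F# diminished

The figures 6/4 indicate a triad in second inversion.
In second inversion the root lies a fourth above the bass: a fourth above C in G major is F#.
The chord tones are C, F#, A, giving F# diminished.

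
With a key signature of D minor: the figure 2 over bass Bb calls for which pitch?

C

Counting 1 letter step above Bb lands on C; in D minor, that letter is C.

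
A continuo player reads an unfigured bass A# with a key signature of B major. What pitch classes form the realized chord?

A#, C#, E

An unfigured bass implies 5/3.
A third above A# in this key is C#.
A fifth above A# in this key is E.
Together with the bass A#, this spells A# diminished in root position.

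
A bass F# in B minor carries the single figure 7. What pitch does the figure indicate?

Counting 6 letter steps above F# lands on E; in B minor, that letter is E.

E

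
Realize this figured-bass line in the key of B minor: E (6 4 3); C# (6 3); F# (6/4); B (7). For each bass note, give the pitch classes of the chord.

E (6/4/3): E, G, A, C#.
C# (6/3): C#, E, A.
F# (6/4): F#, B, D.
B (7/5/3): B, D, F#, A.

E, G, A, C# | C#, E, A | F#, B, D | B, D, F#, A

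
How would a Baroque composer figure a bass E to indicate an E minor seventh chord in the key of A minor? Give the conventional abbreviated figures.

7

E is the root of E minor seventh, so the chord is in root position.
A seventh chord in root position is figured 7/5/3, conventionally abbreviated 7.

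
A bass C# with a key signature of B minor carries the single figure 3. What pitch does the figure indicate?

E

Counting 2 letter steps above C# lands on E; in B minor, that letter is E.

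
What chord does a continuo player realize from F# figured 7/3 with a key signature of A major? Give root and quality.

The figures 7/3 indicate a seventh chord in root position.
In root position the bass is the root, so the root is F#.
The chord tones are F#, A, C#, E, giving F# minor seventh.

F# minor seventh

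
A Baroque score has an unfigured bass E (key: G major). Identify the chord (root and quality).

An unfigured bass indicates a triad in root position.
In root position the bass is the root, so the root is E.
The chord tones are E, G, B, giving E minor.

E minor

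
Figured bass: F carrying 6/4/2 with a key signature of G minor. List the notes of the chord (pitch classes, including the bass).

A second above F in this key is G.
A fourth above F in this key is Bb.
A sixth above F in this key is D.
Together with the bass F, this spells G minor seventh in third inversion.

F, G, Bb, D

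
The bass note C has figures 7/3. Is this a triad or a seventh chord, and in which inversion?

seventh chord, root position

7/3 is shorthand for 7/5/3.
Intervals of 7/5/3 above the bass form a seventh chord; the bass is the root, so this is root position.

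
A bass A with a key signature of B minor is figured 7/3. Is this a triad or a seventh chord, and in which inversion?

seventh chord, root position

7/3 is shorthand for 7/5/3.
Intervals of 7/5/3 above the bass form a seventh chord; the bass is the root, so this is root position.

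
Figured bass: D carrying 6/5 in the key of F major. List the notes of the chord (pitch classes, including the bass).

D, F, A, Bb

The written figures 6/5 are shorthand for 6/5/3: the 3 is implied.
A third above D in this key is F.
A fifth above D in this key is A.
A sixth above D in this key is Bb.
Together with the bass D, this spells Bb major seventh in first inversion.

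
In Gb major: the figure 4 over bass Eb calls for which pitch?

Counting 3 letter steps above Eb lands on A; in Gb major, that letter is Ab.

Ab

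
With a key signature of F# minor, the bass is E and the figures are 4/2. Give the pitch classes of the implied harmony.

E, F#, A, C#

The written figures 4/2 are shorthand for 6/4/2: the 6 is implied.
A second above E in this key is F#.
A fourth above E in this key is A.
A sixth above E in this key is C#.
Together with the bass E, this spells F# minor seventh in third inversion.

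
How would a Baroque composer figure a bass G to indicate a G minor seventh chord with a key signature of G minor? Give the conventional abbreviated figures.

G is the root of G minor seventh, so the chord is in root position.
A seventh chord in root position is figured 7/5/3, conventionally abbreviated 7.

7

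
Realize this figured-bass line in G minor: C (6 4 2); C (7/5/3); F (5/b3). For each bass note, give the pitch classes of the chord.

C (6/4/2): C, D, F, A.
C (7/5/3): C, Eb, G, Bb.
F (5/b3): F, Ab, C.

C, D, F, A | C, Eb, G, Bb | F, Ab, C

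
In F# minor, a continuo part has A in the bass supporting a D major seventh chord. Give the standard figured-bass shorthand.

4/3

A is the fifth of D major seventh, so the chord is in second inversion.
A seventh chord in second inversion is figured 6/4/3, conventionally abbreviated 4/3.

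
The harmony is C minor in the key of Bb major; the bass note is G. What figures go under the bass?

G is the fifth of C minor, so the chord is in second inversion.
A triad in second inversion is figured 6/4, conventionally abbreviated 6/4.

6/4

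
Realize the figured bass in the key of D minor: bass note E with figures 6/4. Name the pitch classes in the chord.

A fourth above E in this key is A.
A sixth above E in this key is C.
Together with the bass E, this spells A minor in second inversion.

E, A, C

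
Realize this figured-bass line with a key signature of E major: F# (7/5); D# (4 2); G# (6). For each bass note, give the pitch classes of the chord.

F#, A, C#, E | D#, E, G#, B | G#, B, E

F# (7/5/3): F#, A, C#, E.
D# (6/4/2): D#, E, G#, B.
G# (6/3): G#, B, E.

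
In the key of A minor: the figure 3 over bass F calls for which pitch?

Counting 2 letter steps above F lands on A; in A minor, that letter is A.

A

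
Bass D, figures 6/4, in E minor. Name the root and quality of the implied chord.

G major

The figures 6/4 indicate a triad in second inversion.
In second inversion the root lies a fourth above the bass: a fourth above D in E minor is G.
The chord tones are D, G, B, giving G major.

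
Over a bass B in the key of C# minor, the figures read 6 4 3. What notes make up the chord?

B, D#, E, G#

A third above B in this key is D#.
A fourth above B in this key is E.
A sixth above B in this key is G#.
Together with the bass B, this spells E major seventh in second inversion.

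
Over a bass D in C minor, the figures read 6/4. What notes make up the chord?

D, G, Bb

A fourth above D in this key is G.
A sixth above D in this key is Bb.
Together with the bass D, this spells G minor in second inversion.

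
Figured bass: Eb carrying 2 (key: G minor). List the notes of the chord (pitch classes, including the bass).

The written figures 2 are shorthand for 6/4/2: the 6/4 are implied.
A second above Eb in this key is F.
A fourth above Eb in this key is A.
A sixth above Eb in this key is C.
Together with the bass Eb, this spells F dominant seventh in third inversion.

Eb, F, A, C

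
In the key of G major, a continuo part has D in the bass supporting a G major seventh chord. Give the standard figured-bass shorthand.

4/3

D is the fifth of G major seventh, so the chord is in second inversion.
A seventh chord in second inversion is figured 6/4/3, conventionally abbreviated 4/3.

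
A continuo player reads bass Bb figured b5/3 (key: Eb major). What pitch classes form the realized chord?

Bb, D, Fb

A third above Bb in this key is D.
A fifth above Bb in this key is F, lowered to Fb by the flat.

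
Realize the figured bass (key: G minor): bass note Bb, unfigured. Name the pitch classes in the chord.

Bb, D, F

An unfigured bass implies 5/3.
A third above Bb in this key is D.
A fifth above Bb in this key is F.
Together with the bass Bb, this spells Bb major in root position.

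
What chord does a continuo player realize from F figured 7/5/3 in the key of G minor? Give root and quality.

The figures 7/5/3 indicate a seventh chord in root position.
In root position the bass is the root, so the root is F.
The chord tones are F, A, C, Eb, giving F dominant seventh.

F dominant seventh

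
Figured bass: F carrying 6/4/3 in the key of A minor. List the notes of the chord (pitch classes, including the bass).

F, A, B, D

A third above F in this key is A.
A fourth above F in this key is B.
A sixth above F in this key is D.
Together with the bass F, this spells B half-diminished seventh in second inversion.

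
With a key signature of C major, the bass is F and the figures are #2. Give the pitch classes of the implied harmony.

The written figures #2 are shorthand for 6/4/2: the 6/4 are implied.
A second above F in this key is G, raised to G# by the sharp.
A fourth above F in this key is B.
A sixth above F in this key is D.
Together with the bass F, this spells G# diminished seventh in third inversion.

F, G#, B, D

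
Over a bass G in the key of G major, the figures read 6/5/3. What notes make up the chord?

G, B, D, E

A third above G in this key is B.
A fifth above G in this key is D.
A sixth above G in this key is E.
Together with the bass G, this spells E minor seventh in first inversion.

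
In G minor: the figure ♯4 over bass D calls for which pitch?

Counting 3 letter steps above D lands on G; in G minor, that letter is G.
The #4 figure raises it a semitone, giving G#.

G#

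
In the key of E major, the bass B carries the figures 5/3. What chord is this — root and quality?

B major

The figures 5/3 indicate a triad in root position.
In root position the bass is the root, so the root is B.
The chord tones are B, D#, F#, giving B major.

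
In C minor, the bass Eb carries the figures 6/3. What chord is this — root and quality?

C minor

The figures 6/3 indicate a triad in first inversion.
In first inversion the root lies a sixth above the bass: a sixth above Eb in C minor is C.
The chord tones are Eb, G, C, giving C minor.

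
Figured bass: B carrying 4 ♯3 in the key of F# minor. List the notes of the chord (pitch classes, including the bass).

The written figures 4 ♯3 are shorthand for 6/4/3: the 6 is implied.
A third above B in this key is D, raised to D# by the sharp.
A fourth above B in this key is E.
A sixth above B in this key is G#.
Together with the bass B, this spells E major seventh in second inversion.

B, D#, E, G#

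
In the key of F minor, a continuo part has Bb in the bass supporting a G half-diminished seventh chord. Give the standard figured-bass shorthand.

Bb is the third of G half-diminished seventh, so the chord is in first inversion.
A seventh chord in first inversion is figured 6/5/3, conventionally abbreviated 6/5.

6/5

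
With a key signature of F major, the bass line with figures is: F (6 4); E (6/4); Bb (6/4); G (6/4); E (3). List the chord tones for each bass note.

F (6/4): F, Bb, D.
E (6/4): E, A, C.
Bb (6/4): Bb, E, G.
G (6/4): G, C, E.
E (5/3): E, G, Bb.

F, Bb, D | E, A, C | Bb, E, G | G, C, E | E, G, Bb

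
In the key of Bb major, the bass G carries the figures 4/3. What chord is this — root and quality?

C minor seventh

The figures 4/3 indicate a seventh chord in second inversion.
In second inversion the root lies a fourth above the bass: a fourth above G in Bb major is C.
The chord tones are G, Bb, C, Eb, giving C minor seventh.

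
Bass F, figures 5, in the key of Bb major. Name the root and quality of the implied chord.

The figures 5 indicate a triad in root position.
In root position the bass is the root, so the root is F.
The chord tones are F, A, C, giving F major.

F major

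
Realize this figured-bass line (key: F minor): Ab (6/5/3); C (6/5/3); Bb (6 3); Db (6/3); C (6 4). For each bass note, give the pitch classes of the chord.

Ab (6/5/3): Ab, C, Eb, F.
C (6/5/3): C, Eb, G, Ab.
Bb (6/3): Bb, Db, G.
Db (6/3): Db, F, Bb.
C (6/4): C, F, Ab.

Ab, C, Eb, F | C, Eb, G, Ab | Bb, Db, G | Db, F, Bb | C, F, Ab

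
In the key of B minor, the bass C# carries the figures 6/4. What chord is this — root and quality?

The figures 6/4 indicate a triad in second inversion.
In second inversion the root lies a fourth above the bass: a fourth above C# in B minor is F#.
The chord tones are C#, F#, A, giving F# minor.

F# minor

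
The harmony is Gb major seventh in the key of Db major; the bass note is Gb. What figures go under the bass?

Gb is the root of Gb major seventh, so the chord is in root position.
A seventh chord in root position is figured 7/5/3, conventionally abbreviated 7.

7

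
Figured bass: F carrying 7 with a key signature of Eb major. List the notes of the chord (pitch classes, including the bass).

The written figures 7 are shorthand for 7/5/3: the 5/3 are implied.
A third above F in this key is Ab.
A fifth above F in this key is C.
A seventh above F in this key is Eb.
Together with the bass F, this spells F minor seventh in root position.

F, Ab, C, Eb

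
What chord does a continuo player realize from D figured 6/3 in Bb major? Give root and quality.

Bb major

The figures 6/3 indicate a triad in first inversion.
In first inversion the root lies a sixth above the bass: a sixth above D in Bb major is Bb.
The chord tones are D, F, Bb, giving Bb major.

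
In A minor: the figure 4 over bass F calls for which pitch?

Counting 3 letter steps above F lands on B; in A minor, that letter is B.

B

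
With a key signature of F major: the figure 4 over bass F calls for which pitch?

Bb

Counting 3 letter steps above F lands on B; in F major, that letter is Bb.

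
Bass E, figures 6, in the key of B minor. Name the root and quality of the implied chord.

C# diminished

The figures 6 indicate a triad in first inversion.
In first inversion the root lies a sixth above the bass: a sixth above E in B minor is C#.
The chord tones are E, G, C#, giving C# diminished.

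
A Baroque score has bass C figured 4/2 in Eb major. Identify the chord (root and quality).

D half-diminished seventh

The figures 4/2 indicate a seventh chord in third inversion.
In third inversion the root lies a second above the bass: a second above C in Eb major is D.
The chord tones are C, D, F, Ab, giving D half-diminished seventh.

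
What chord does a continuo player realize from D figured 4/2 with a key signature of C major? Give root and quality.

E minor seventh

The figures 4/2 indicate a seventh chord in third inversion.
In third inversion the root lies a second above the bass: a second above D in C major is E.
The chord tones are D, E, G, B, giving E minor seventh.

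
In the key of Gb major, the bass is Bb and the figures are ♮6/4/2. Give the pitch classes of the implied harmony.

A second above Bb in this key is Cb.
A fourth above Bb in this key is Eb.
A sixth above Bb in this key is Gb, made natural (G) by the ♮ figure.
Together with the bass Bb, this spells Cb augmented major seventh in third inversion.

Bb, Cb, Eb, G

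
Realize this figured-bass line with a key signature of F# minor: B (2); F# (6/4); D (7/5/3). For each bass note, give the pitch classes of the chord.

B (6/4/2): B, C#, E, G#.
F# (6/4): F#, B, D.
D (7/5/3): D, F#, A, C#.

B, C#, E, G# | F#, B, D | D, F#, A, C#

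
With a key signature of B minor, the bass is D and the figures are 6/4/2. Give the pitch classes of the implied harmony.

A second above D in this key is E.
A fourth above D in this key is G.
A sixth above D in this key is B.
Together with the bass D, this spells E minor seventh in third inversion.

D, E, G, B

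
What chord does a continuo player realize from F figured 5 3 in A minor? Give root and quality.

The figures 5 3 indicate a triad in root position.
In root position the bass is the root, so the root is F.
The chord tones are F, A, C, giving F major.

F major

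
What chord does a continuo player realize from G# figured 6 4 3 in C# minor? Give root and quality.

The figures 6 4 3 indicate a seventh chord in second inversion.
In second inversion the root lies a fourth above the bass: a fourth above G# in C# minor is C#.
The chord tones are G#, B, C#, E, giving C# minor seventh.

C# minor seventh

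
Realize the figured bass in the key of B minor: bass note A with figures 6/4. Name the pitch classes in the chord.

A, D, F#

A fourth above A in this key is D.
A sixth above A in this key is F#.
Together with the bass A, this spells D major in second inversion.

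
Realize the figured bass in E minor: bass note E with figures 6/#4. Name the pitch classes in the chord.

E, A#, C

A fourth above E in this key is A, raised to A# by the sharp.
A sixth above E in this key is C.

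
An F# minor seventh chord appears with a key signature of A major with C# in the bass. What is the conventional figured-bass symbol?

4/3

C# is the fifth of F# minor seventh, so the chord is in second inversion.
A seventh chord in second inversion is figured 6/4/3, conventionally abbreviated 4/3.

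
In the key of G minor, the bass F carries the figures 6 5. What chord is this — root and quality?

D minor seventh

The figures 6 5 indicate a seventh chord in first inversion.
In first inversion the root lies a sixth above the bass: a sixth above F in G minor is D.
The chord tones are F, A, C, D, giving D minor seventh.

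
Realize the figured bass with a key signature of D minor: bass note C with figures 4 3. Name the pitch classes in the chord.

C, E, F, A

The written figures 4 3 are shorthand for 6/4/3: the 6 is implied.
A third above C in this key is E.
A fourth above C in this key is F.
A sixth above C in this key is A.
Together with the bass C, this spells F major seventh in second inversion.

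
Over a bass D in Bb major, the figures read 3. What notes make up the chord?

D, F, A

The written figures 3 are shorthand for 5/3: the 5 is implied.
A third above D in this key is F.
A fifth above D in this key is A.
Together with the bass D, this spells D minor in root position.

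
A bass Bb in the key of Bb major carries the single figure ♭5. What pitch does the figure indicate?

Fb

Counting 4 letter steps above Bb lands on F; in Bb major, that letter is F.
The b5 figure lowers it a semitone, giving Fb.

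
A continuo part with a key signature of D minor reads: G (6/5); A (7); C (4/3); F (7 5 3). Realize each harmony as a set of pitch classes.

G, Bb, D, E | A, C, E, G | C, E, F, A | F, A, C, E

G (6/5/3): G, Bb, D, E.
A (7/5/3): A, C, E, G.
C (6/4/3): C, E, F, A.
F (7/5/3): F, A, C, E.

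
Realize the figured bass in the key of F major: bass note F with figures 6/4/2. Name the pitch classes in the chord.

A second above F in this key is G.
A fourth above F in this key is Bb.
A sixth above F in this key is D.
Together with the bass F, this spells G minor seventh in third inversion.

F, G, Bb, D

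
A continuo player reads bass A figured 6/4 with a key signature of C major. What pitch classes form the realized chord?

A, D, F

A fourth above A in this key is D.
A sixth above A in this key is F.
Together with the bass A, this spells D minor in second inversion.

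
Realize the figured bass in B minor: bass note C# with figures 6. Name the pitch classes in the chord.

The written figures 6 are shorthand for 6/3: the 3 is implied.
A third above C# in this key is E.
A sixth above C# in this key is A.
Together with the bass C#, this spells A major in first inversion.

C#, E, A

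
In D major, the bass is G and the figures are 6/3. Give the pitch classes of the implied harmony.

G, B, E

A third above G in this key is B.
A sixth above G in this key is E.
Together with the bass G, this spells E minor in first inversion.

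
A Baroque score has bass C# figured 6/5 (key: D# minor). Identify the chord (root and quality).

The figures 6/5 indicate a seventh chord in first inversion.
In first inversion the root lies a sixth above the bass: a sixth above C# in D# minor is A#.
The chord tones are C#, E#, G#, A#, giving A# minor seventh.

A# minor seventh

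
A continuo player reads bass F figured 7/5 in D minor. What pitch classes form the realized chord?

F, A, C, E

The written figures 7/5 are shorthand for 7/5/3: the 3 is implied.
A third above F in this key is A.
A fifth above F in this key is C.
A seventh above F in this key is E.
Together with the bass F, this spells F major seventh in root position.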